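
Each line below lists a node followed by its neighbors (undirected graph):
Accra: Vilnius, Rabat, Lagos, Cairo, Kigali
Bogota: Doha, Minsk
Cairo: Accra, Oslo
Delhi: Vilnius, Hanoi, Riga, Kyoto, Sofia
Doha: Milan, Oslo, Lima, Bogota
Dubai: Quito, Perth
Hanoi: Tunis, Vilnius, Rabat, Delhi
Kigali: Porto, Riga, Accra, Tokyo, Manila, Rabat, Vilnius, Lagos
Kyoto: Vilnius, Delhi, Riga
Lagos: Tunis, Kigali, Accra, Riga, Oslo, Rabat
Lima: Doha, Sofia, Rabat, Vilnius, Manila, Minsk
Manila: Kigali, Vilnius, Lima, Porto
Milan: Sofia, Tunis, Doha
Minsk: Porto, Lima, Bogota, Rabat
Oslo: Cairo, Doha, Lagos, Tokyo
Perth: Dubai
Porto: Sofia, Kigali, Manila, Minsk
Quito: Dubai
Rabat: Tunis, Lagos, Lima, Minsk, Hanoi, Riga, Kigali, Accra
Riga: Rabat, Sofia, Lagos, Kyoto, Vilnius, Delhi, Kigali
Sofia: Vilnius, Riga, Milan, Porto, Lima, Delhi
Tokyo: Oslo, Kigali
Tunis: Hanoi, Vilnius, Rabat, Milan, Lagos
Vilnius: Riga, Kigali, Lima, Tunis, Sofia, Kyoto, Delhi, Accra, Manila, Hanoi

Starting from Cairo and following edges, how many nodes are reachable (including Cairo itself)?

21

BFS from Cairo visits: Cairo, Oslo, Accra, Tokyo, Lagos, Doha, Vilnius, Rabat, Kigali, Tunis, Riga, Milan, Lima, Bogota, Sofia, Manila, Kyoto, Hanoi, Delhi, Minsk, Porto
Reachable nodes: 21 of 24 total.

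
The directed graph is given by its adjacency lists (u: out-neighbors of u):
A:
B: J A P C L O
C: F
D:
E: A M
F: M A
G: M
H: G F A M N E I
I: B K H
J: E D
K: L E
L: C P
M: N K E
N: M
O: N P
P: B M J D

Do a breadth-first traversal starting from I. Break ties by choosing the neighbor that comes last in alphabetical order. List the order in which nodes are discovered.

Visit I; enqueue K, H, B → queue [K, H, B]
Visit K; enqueue L, E → queue [H, B, L, E]
Visit H; enqueue N, M, G, F, A → queue [B, L, E, N, M, G, F, A]
Visit B; enqueue P, O, J, C → queue [L, E, N, M, G, F, A, P, O, J, C]
Visit L → queue [E, N, M, G, F, A, P, O, J, C]
Visit E → queue [N, M, G, F, A, P, O, J, C]
Visit N → queue [M, G, F, A, P, O, J, C]
Visit M → queue [G, F, A, P, O, J, C]
Visit G → queue [F, A, P, O, J, C]
Visit F → queue [A, P, O, J, C]
Visit A → queue [P, O, J, C]
Visit P; enqueue D → queue [O, J, C, D]
Visit O → queue [J, C, D]
Visit J → queue [C, D]
Visit C → queue [D]
Visit D → queue []

I, K, H, B, L, E, N, M, G, F, A, P, O, J, C, D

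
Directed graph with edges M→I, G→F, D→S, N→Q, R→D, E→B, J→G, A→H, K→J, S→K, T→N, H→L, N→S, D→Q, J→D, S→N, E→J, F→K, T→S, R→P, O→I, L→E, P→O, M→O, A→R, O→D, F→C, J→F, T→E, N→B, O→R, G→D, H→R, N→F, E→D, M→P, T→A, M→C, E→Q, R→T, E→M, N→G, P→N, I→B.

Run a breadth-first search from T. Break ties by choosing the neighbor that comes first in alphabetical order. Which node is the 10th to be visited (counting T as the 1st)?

Visit T; enqueue A, E, N, S → queue [A, E, N, S]
Visit A; enqueue H, R → queue [E, N, S, H, R]
Visit E; enqueue B, D, J, M, Q → queue [N, S, H, R, B, D, J, M, Q]
Visit N; enqueue F, G → queue [S, H, R, B, D, J, M, Q, F, G]
Visit S; enqueue K → queue [H, R, B, D, J, M, Q, F, G, K]
Visit H; enqueue L → queue [R, B, D, J, M, Q, F, G, K, L]
Visit R; enqueue P → queue [B, D, J, M, Q, F, G, K, L, P]
Visit B → queue [D, J, M, Q, F, G, K, L, P]
Visit D → queue [J, M, Q, F, G, K, L, P]
Visit J → queue [M, Q, F, G, K, L, P]
Visit M; enqueue C, I, O → queue [Q, F, G, K, L, P, C, I, O]
Visit Q → queue [F, G, K, L, P, C, I, O]
Visit F → queue [G, K, L, P, C, I, O]
Visit G → queue [K, L, P, C, I, O]
Visit K → queue [L, P, C, I, O]
Visit L → queue [P, C, I, O]
Visit P → queue [C, I, O]
Visit C → queue [I, O]
Visit I → queue [O]
Visit O → queue []

Visit order: T, A, E, N, S, H, R, B, D, J, M, Q, F, G, K, L, P, C, I, O

J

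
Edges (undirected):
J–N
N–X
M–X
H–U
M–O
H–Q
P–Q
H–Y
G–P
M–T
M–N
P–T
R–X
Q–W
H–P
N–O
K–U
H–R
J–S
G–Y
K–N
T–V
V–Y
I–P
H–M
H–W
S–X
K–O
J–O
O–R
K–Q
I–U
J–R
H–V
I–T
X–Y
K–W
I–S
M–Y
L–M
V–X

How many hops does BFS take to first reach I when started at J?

Level 0: J
Level 1: N, O, R, S
Level 2: H, I, K, M, X
Level 3: L, P, Q, T, U, V, W, Y
Level 4: G
I first appears at level 2.

2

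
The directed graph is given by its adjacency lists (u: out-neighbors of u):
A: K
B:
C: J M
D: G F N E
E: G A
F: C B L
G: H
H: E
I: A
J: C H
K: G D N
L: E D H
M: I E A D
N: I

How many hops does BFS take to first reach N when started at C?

Level 0: C
Level 1: J, M
Level 2: A, D, E, H, I
Level 3: F, G, K, N
Level 4: B, L
N first appears at level 3.

3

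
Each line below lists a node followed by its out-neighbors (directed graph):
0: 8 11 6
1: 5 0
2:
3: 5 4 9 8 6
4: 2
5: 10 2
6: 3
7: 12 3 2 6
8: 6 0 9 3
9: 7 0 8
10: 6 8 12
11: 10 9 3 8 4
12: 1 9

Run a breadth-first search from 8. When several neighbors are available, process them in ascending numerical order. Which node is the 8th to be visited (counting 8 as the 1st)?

5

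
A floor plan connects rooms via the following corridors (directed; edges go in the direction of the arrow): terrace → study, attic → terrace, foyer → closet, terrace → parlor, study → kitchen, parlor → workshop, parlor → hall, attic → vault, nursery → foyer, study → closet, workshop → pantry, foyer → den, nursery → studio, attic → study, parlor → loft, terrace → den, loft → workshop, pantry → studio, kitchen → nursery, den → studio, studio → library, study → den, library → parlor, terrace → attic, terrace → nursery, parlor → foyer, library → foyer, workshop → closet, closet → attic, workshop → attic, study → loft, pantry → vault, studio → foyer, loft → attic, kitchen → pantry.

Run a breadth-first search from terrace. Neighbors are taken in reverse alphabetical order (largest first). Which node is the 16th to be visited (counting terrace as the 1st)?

library

Visit terrace; enqueue study, parlor, nursery, den, attic → queue [study, parlor, nursery, den, attic]
Visit study; enqueue loft, kitchen, closet → queue [parlor, nursery, den, attic, loft, kitchen, closet]
Visit parlor; enqueue workshop, hall, foyer → queue [nursery, den, attic, loft, kitchen, closet, workshop, hall, foyer]
Visit nursery; enqueue studio → queue [den, attic, loft, kitchen, closet, workshop, hall, foyer, studio]
Visit den → queue [attic, loft, kitchen, closet, workshop, hall, foyer, studio]
Visit attic; enqueue vault → queue [loft, kitchen, closet, workshop, hall, foyer, studio, vault]
Visit loft → queue [kitchen, closet, workshop, hall, foyer, studio, vault]
Visit kitchen; enqueue pantry → queue [closet, workshop, hall, foyer, studio, vault, pantry]
Visit closet → queue [workshop, hall, foyer, studio, vault, pantry]
Visit workshop → queue [hall, foyer, studio, vault, pantry]
Visit hall → queue [foyer, studio, vault, pantry]
Visit foyer → queue [studio, vault, pantry]
Visit studio; enqueue library → queue [vault, pantry, library]
Visit vault → queue [pantry, library]
Visit pantry → queue [library]
Visit library → queue []

Visit order: terrace, study, parlor, nursery, den, attic, loft, kitchen, closet, workshop, hall, foyer, studio, vault, pantry, library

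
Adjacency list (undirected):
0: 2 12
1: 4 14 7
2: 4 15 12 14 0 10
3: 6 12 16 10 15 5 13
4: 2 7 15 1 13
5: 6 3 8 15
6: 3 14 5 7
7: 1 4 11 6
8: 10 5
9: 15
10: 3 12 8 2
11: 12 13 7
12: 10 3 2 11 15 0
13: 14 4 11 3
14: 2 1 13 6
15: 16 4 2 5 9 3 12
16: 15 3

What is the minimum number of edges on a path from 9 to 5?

2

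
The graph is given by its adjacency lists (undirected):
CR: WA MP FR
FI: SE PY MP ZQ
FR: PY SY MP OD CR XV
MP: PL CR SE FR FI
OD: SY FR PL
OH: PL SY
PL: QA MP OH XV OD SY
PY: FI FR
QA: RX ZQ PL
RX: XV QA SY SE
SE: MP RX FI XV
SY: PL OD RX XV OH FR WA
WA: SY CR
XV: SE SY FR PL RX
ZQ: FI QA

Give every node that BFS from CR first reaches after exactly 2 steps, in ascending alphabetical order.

FI, OD, PL, PY, SE, SY, XV

Level 0: CR
Level 1: FR, MP, WA
Level 2: FI, OD, PL, PY, SE, SY, XV
Level 3: OH, QA, RX, ZQ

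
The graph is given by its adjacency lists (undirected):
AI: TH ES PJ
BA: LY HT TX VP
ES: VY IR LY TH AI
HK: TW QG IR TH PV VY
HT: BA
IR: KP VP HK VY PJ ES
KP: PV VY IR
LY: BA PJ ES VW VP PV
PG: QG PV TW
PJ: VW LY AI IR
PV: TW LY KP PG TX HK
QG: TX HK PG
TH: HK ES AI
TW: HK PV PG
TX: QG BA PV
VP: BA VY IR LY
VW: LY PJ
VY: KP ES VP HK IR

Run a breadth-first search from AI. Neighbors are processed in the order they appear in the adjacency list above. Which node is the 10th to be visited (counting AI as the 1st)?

TW

Visit AI; enqueue TH, ES, PJ → queue [TH, ES, PJ]
Visit TH; enqueue HK → queue [ES, PJ, HK]
Visit ES; enqueue VY, IR, LY → queue [PJ, HK, VY, IR, LY]
Visit PJ; enqueue VW → queue [HK, VY, IR, LY, VW]
Visit HK; enqueue TW, QG, PV → queue [VY, IR, LY, VW, TW, QG, PV]
Visit VY; enqueue KP, VP → queue [IR, LY, VW, TW, QG, PV, KP, VP]
Visit IR → queue [LY, VW, TW, QG, PV, KP, VP]
Visit LY; enqueue BA → queue [VW, TW, QG, PV, KP, VP, BA]
Visit VW → queue [TW, QG, PV, KP, VP, BA]
Visit TW; enqueue PG → queue [QG, PV, KP, VP, BA, PG]
Visit QG; enqueue TX → queue [PV, KP, VP, BA, PG, TX]
Visit PV → queue [KP, VP, BA, PG, TX]
Visit KP → queue [VP, BA, PG, TX]
Visit VP → queue [BA, PG, TX]
Visit BA; enqueue HT → queue [PG, TX, HT]
Visit PG → queue [TX, HT]
Visit TX → queue [HT]
Visit HT → queue []

Visit order: AI, TH, ES, PJ, HK, VY, IR, LY, VW, TW, QG, PV, KP, VP, BA, PG, TX, HT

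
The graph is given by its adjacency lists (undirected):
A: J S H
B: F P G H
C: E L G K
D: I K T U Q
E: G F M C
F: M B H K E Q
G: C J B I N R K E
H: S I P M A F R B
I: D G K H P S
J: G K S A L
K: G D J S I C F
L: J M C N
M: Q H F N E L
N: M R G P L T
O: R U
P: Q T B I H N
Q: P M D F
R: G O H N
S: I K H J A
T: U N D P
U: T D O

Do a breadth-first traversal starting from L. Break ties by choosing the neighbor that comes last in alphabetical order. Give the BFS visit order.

L → N → M → J → C → T → R → P → G → Q → H → F → E → S → K → A → U → D → O → I → B

Visit L; enqueue N, M, J, C → queue [N, M, J, C]
Visit N; enqueue T, R, P, G → queue [M, J, C, T, R, P, G]
Visit M; enqueue Q, H, F, E → queue [J, C, T, R, P, G, Q, H, F, E]
Visit J; enqueue S, K, A → queue [C, T, R, P, G, Q, H, F, E, S, K, A]
Visit C → queue [T, R, P, G, Q, H, F, E, S, K, A]
Visit T; enqueue U, D → queue [R, P, G, Q, H, F, E, S, K, A, U, D]
Visit R; enqueue O → queue [P, G, Q, H, F, E, S, K, A, U, D, O]
Visit P; enqueue I, B → queue [G, Q, H, F, E, S, K, A, U, D, O, I, B]
Visit G → queue [Q, H, F, E, S, K, A, U, D, O, I, B]
Visit Q → queue [H, F, E, S, K, A, U, D, O, I, B]
Visit H → queue [F, E, S, K, A, U, D, O, I, B]
Visit F → queue [E, S, K, A, U, D, O, I, B]
Visit E → queue [S, K, A, U, D, O, I, B]
Visit S → queue [K, A, U, D, O, I, B]
Visit K → queue [A, U, D, O, I, B]
Visit A → queue [U, D, O, I, B]
Visit U → queue [D, O, I, B]
Visit D → queue [O, I, B]
Visit O → queue [I, B]
Visit I → queue [B]
Visit B → queue []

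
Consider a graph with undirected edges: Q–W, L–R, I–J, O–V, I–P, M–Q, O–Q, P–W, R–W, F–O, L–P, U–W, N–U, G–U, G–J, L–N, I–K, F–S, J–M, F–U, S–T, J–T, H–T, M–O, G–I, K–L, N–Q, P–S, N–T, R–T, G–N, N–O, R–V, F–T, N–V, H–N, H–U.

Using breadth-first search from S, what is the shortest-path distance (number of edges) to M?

Level 0: S
Level 1: F, P, T
Level 2: H, I, J, L, N, O, R, U, W
Level 3: G, K, M, Q, V
M first appears at level 3.

3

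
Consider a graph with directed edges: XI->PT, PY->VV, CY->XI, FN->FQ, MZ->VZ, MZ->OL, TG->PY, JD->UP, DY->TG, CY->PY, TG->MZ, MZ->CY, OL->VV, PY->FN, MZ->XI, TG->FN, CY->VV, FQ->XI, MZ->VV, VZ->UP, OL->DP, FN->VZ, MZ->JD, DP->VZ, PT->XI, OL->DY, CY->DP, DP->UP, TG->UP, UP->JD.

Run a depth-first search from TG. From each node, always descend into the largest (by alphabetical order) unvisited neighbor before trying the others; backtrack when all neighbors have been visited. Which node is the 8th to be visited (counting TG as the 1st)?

FQ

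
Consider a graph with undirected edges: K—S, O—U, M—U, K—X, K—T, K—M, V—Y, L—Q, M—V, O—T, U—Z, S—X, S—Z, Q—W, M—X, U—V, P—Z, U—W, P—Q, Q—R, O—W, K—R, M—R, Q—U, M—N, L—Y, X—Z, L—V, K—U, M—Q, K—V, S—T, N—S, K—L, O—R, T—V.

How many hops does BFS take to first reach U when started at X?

Level 0: X
Level 1: K, M, S, Z
Level 2: L, N, P, Q, R, T, U, V
Level 3: O, W, Y
U first appears at level 2.

2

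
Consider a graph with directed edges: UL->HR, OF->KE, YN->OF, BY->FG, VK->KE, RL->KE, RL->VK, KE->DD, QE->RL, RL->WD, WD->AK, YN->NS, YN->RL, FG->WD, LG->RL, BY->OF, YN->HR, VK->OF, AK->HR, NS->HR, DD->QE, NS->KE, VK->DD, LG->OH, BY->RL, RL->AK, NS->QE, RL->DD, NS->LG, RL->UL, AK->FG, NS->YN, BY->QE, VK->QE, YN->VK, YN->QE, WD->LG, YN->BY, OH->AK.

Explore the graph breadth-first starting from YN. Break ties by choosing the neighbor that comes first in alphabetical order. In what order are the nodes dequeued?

YN -> BY -> HR -> NS -> OF -> QE -> RL -> VK -> FG -> KE -> LG -> AK -> DD -> UL -> WD -> OH

Visit YN; enqueue BY, HR, NS, OF, QE, RL, VK → queue [BY, HR, NS, OF, QE, RL, VK]
Visit BY; enqueue FG → queue [HR, NS, OF, QE, RL, VK, FG]
Visit HR → queue [NS, OF, QE, RL, VK, FG]
Visit NS; enqueue KE, LG → queue [OF, QE, RL, VK, FG, KE, LG]
Visit OF → queue [QE, RL, VK, FG, KE, LG]
Visit QE → queue [RL, VK, FG, KE, LG]
Visit RL; enqueue AK, DD, UL, WD → queue [VK, FG, KE, LG, AK, DD, UL, WD]
Visit VK → queue [FG, KE, LG, AK, DD, UL, WD]
Visit FG → queue [KE, LG, AK, DD, UL, WD]
Visit KE → queue [LG, AK, DD, UL, WD]
Visit LG; enqueue OH → queue [AK, DD, UL, WD, OH]
Visit AK → queue [DD, UL, WD, OH]
Visit DD → queue [UL, WD, OH]
Visit UL → queue [WD, OH]
Visit WD → queue [OH]
Visit OH → queue []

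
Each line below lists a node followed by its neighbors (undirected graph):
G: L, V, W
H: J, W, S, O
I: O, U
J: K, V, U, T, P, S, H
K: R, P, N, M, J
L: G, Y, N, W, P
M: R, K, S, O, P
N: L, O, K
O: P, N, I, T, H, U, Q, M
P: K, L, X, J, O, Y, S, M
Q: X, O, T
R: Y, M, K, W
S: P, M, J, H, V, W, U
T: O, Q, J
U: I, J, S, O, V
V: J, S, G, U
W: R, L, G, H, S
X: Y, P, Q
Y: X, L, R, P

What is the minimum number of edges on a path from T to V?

Level 0: T
Level 1: J, O, Q
Level 2: H, I, K, M, N, P, S, U, V, X
Level 3: G, L, R, W, Y
V first appears at level 2.

2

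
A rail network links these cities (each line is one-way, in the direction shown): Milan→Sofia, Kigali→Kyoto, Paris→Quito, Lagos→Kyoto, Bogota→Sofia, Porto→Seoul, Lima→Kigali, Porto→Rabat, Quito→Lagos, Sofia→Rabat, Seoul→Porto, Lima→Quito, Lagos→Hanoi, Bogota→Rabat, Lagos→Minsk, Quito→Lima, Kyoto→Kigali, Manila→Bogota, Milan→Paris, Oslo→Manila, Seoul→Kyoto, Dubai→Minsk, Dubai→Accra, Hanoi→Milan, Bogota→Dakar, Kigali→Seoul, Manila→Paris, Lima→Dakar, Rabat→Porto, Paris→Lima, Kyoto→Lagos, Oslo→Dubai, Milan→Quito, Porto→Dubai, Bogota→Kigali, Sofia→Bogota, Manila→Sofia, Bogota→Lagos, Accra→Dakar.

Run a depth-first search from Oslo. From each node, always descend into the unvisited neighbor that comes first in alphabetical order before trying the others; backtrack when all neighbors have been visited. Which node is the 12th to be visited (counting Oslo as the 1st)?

Milan

Visit Oslo
Oslo → Dubai
Dubai → Accra
Accra → Dakar
Dubai → Minsk
Oslo → Manila
Manila → Bogota
Bogota → Kigali
Kigali → Kyoto
Kyoto → Lagos
Lagos → Hanoi
Hanoi → Milan
Milan → Paris
Paris → Lima
Lima → Quito
Milan → Sofia
Sofia → Rabat
Rabat → Porto
Porto → Seoul

Visit order: Oslo, Dubai, Accra, Dakar, Minsk, Manila, Bogota, Kigali, Kyoto, Lagos, Hanoi, Milan, Paris, Lima, Quito, Sofia, Rabat, Porto, Seoul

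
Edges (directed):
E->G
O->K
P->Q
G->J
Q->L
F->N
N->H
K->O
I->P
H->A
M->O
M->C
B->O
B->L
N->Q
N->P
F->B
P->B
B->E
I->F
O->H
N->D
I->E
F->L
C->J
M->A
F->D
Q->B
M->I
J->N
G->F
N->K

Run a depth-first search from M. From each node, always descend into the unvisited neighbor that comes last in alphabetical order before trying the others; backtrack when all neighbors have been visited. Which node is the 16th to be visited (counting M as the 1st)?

Visit M
M → O
O → K
O → H
H → A
M → I
I → P
P → Q
Q → L
Q → B
B → E
E → G
G → J
J → N
N → D
G → F
M → C

Visit order: M, O, K, H, A, I, P, Q, L, B, E, G, J, N, D, F, C

F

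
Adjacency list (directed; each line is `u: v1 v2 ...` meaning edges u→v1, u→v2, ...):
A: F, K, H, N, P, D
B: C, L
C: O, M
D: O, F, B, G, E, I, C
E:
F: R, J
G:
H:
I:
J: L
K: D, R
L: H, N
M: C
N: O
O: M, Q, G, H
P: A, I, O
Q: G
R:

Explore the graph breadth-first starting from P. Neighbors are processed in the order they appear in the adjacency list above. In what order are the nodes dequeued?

Visit P; enqueue A, I, O → queue [A, I, O]
Visit A; enqueue F, K, H, N, D → queue [I, O, F, K, H, N, D]
Visit I → queue [O, F, K, H, N, D]
Visit O; enqueue M, Q, G → queue [F, K, H, N, D, M, Q, G]
Visit F; enqueue R, J → queue [K, H, N, D, M, Q, G, R, J]
Visit K → queue [H, N, D, M, Q, G, R, J]
Visit H → queue [N, D, M, Q, G, R, J]
Visit N → queue [D, M, Q, G, R, J]
Visit D; enqueue B, E, C → queue [M, Q, G, R, J, B, E, C]
Visit M → queue [Q, G, R, J, B, E, C]
Visit Q → queue [G, R, J, B, E, C]
Visit G → queue [R, J, B, E, C]
Visit R → queue [J, B, E, C]
Visit J; enqueue L → queue [B, E, C, L]
Visit B → queue [E, C, L]
Visit E → queue [C, L]
Visit C → queue [L]
Visit L → queue []

P → A → I → O → F → K → H → N → D → M → Q → G → R → J → B → E → C → L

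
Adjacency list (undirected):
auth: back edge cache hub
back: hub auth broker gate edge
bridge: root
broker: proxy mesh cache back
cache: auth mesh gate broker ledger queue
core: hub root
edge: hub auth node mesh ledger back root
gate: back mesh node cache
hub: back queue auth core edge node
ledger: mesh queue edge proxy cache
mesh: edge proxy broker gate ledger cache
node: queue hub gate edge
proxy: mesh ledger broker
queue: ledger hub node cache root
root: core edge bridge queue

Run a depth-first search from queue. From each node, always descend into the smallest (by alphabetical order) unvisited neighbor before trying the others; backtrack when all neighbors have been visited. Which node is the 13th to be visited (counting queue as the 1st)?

Visit queue
queue → cache
cache → auth
auth → back
back → broker
broker → mesh
mesh → edge
edge → hub
hub → core
core → root
root → bridge
hub → node
node → gate
edge → ledger
ledger → proxy

Visit order: queue, cache, auth, back, broker, mesh, edge, hub, core, root, bridge, node, gate, ledger, proxy

gate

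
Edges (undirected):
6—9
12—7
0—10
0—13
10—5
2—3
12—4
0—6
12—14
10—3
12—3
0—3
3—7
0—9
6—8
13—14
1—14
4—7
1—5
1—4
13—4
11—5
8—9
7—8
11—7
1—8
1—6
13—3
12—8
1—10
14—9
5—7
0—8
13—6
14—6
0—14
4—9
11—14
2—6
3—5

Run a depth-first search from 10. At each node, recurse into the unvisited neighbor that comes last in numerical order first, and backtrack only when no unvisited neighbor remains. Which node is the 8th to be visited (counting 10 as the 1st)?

Visit 10
10 → 5
5 → 11
11 → 14
14 → 13
13 → 6
6 → 9
9 → 8
8 → 12
12 → 7
7 → 4
4 → 1
7 → 3
3 → 2
3 → 0

Visit order: 10, 5, 11, 14, 13, 6, 9, 8, 12, 7, 4, 1, 3, 2, 0

8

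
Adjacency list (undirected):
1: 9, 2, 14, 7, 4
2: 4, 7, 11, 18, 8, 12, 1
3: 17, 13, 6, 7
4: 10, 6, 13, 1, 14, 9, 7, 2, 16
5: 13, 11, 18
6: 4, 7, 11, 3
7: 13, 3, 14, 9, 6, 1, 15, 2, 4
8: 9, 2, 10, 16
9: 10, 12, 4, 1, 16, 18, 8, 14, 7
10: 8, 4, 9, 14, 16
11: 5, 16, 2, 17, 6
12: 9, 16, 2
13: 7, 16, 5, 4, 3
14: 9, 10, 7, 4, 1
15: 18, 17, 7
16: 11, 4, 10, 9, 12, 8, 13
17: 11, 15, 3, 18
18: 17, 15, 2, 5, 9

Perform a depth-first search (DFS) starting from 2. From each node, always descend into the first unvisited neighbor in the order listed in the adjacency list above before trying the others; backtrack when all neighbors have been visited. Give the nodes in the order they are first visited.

Visit 2
2 → 4
4 → 10
10 → 8
8 → 9
9 → 12
12 → 16
16 → 11
11 → 5
5 → 13
13 → 7
7 → 3
3 → 17
17 → 15
15 → 18
3 → 6
7 → 14
14 → 1

2 -> 4 -> 10 -> 8 -> 9 -> 12 -> 16 -> 11 -> 5 -> 13 -> 7 -> 3 -> 17 -> 15 -> 18 -> 6 -> 14 -> 1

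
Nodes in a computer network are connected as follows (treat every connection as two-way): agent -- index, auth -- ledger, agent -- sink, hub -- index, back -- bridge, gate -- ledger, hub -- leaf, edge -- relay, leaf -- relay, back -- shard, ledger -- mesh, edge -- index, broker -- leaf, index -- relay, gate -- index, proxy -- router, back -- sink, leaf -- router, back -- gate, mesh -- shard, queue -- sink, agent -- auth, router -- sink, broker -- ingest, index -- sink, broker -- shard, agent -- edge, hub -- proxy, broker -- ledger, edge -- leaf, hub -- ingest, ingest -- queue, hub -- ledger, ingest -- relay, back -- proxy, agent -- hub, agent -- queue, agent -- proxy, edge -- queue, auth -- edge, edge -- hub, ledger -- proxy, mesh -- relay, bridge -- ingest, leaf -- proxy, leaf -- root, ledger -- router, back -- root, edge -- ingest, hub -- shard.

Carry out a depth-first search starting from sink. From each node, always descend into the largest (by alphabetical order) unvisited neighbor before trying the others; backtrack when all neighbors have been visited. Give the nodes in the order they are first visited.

Visit sink
sink → router
router → proxy
proxy → ledger
ledger → mesh
mesh → shard
shard → hub
hub → leaf
leaf → root
root → back
back → gate
gate → index
index → relay
relay → ingest
ingest → queue
queue → edge
edge → auth
auth → agent
ingest → broker
ingest → bridge

sink router proxy ledger mesh shard hub leaf root back gate index relay ingest queue edge auth agent broker bridge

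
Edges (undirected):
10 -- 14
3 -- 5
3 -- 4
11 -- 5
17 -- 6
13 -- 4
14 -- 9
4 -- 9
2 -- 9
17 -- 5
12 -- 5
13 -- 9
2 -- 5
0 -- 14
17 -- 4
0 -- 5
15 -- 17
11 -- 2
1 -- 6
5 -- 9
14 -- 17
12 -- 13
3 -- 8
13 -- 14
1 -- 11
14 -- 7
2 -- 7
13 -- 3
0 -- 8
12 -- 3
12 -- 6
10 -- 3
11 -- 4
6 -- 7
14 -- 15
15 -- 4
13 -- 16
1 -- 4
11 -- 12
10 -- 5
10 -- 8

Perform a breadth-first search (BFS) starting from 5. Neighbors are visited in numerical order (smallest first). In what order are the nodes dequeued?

5, 0, 2, 3, 9, 10, 11, 12, 17, 8, 14, 7, 4, 13, 1, 6, 15, 16

Visit 5; enqueue 0, 2, 3, 9, 10, 11, 12, 17 → queue [0, 2, 3, 9, 10, 11, 12, 17]
Visit 0; enqueue 8, 14 → queue [2, 3, 9, 10, 11, 12, 17, 8, 14]
Visit 2; enqueue 7 → queue [3, 9, 10, 11, 12, 17, 8, 14, 7]
Visit 3; enqueue 4, 13 → queue [9, 10, 11, 12, 17, 8, 14, 7, 4, 13]
Visit 9 → queue [10, 11, 12, 17, 8, 14, 7, 4, 13]
Visit 10 → queue [11, 12, 17, 8, 14, 7, 4, 13]
Visit 11; enqueue 1 → queue [12, 17, 8, 14, 7, 4, 13, 1]
Visit 12; enqueue 6 → queue [17, 8, 14, 7, 4, 13, 1, 6]
Visit 17; enqueue 15 → queue [8, 14, 7, 4, 13, 1, 6, 15]
Visit 8 → queue [14, 7, 4, 13, 1, 6, 15]
Visit 14 → queue [7, 4, 13, 1, 6, 15]
Visit 7 → queue [4, 13, 1, 6, 15]
Visit 4 → queue [13, 1, 6, 15]
Visit 13; enqueue 16 → queue [1, 6, 15, 16]
Visit 1 → queue [6, 15, 16]
Visit 6 → queue [15, 16]
Visit 15 → queue [16]
Visit 16 → queue []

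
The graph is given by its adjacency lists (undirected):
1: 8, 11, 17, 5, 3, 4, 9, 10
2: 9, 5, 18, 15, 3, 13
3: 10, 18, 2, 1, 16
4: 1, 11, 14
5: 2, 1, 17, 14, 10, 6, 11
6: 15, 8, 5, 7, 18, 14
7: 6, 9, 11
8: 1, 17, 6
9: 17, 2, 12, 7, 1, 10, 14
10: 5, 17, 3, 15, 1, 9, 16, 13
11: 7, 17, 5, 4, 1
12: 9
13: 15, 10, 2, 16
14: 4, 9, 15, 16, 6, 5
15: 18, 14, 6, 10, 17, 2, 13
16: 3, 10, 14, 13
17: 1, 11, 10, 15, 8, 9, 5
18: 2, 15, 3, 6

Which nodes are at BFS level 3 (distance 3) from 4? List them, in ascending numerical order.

Level 0: 4
Level 1: 1, 11, 14
Level 2: 3, 5, 6, 7, 8, 9, 10, 15, 16, 17
Level 3: 2, 12, 13, 18

2, 12, 13, 18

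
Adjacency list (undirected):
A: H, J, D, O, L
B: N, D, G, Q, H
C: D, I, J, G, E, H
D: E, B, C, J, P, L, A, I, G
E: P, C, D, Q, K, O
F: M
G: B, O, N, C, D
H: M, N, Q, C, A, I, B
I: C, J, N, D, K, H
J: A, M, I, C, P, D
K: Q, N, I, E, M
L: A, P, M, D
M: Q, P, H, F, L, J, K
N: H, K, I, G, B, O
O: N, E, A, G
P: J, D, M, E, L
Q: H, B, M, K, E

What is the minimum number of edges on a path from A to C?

Level 0: A
Level 1: D, H, J, L, O
Level 2: B, C, E, G, I, M, N, P, Q
Level 3: F, K
C first appears at level 2.

2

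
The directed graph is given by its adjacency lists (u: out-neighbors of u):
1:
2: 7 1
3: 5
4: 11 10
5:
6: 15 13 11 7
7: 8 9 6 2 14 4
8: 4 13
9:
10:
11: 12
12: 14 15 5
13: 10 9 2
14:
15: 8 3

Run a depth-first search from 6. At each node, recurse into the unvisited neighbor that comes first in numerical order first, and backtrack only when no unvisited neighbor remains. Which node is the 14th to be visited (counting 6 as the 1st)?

13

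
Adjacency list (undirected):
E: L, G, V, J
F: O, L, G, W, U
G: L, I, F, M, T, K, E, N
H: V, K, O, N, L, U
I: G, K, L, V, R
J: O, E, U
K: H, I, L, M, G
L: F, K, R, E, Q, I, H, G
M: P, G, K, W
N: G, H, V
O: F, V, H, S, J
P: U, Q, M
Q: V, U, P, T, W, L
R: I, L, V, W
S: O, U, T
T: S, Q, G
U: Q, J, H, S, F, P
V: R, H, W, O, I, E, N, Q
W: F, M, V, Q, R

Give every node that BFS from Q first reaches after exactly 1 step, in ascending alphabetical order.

Level 0: Q
Level 1: L, P, T, U, V, W
Level 2: E, F, G, H, I, J, K, M, N, O, R, S

L, P, T, U, V, W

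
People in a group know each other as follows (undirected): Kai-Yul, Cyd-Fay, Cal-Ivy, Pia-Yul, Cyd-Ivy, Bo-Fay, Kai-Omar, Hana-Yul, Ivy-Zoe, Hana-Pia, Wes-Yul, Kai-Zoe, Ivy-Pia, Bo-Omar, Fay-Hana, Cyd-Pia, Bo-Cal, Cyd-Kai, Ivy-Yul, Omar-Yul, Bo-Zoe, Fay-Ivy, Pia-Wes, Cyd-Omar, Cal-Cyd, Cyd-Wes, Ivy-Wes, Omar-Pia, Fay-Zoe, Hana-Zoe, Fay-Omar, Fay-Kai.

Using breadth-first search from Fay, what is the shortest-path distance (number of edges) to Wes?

Level 0: Fay
Level 1: Bo, Cyd, Hana, Ivy, Kai, Omar, Zoe
Level 2: Cal, Pia, Wes, Yul
Wes first appears at level 2.

2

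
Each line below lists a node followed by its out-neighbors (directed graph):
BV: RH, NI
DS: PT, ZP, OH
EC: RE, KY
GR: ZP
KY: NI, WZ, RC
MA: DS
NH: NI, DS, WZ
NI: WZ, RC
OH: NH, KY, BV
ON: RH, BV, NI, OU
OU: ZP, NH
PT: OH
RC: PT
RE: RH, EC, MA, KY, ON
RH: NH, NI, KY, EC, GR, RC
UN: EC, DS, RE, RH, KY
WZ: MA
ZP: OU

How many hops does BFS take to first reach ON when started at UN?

2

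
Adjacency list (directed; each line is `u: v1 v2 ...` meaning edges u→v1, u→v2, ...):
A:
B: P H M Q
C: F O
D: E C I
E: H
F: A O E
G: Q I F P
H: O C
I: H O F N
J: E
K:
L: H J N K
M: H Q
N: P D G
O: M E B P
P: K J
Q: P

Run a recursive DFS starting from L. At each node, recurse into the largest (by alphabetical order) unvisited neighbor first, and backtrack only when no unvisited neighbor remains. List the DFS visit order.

Visit L
L → N
N → P
P → K
P → J
J → E
E → H
H → O
O → M
M → Q
O → B
H → C
C → F
F → A
N → G
G → I
N → D

L, N, P, K, J, E, H, O, M, Q, B, C, F, A, G, I, D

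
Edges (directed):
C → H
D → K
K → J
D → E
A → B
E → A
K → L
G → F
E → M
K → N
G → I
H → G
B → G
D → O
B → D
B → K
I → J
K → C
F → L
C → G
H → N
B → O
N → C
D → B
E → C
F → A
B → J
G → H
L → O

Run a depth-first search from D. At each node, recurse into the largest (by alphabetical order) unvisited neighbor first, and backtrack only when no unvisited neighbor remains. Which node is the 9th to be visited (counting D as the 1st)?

Visit D
D → O
D → K
K → N
N → C
C → H
H → G
G → I
I → J
G → F
F → L
F → A
A → B
D → E
E → M

Visit order: D, O, K, N, C, H, G, I, J, F, L, A, B, E, M

J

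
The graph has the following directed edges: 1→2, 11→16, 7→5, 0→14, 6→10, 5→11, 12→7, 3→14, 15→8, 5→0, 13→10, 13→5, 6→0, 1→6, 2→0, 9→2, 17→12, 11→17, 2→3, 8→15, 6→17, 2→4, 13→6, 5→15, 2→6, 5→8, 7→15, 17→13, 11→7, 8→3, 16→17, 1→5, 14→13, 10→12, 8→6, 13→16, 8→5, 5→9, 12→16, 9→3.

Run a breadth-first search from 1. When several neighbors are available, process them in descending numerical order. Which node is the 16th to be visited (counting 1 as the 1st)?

Visit 1; enqueue 6, 5, 2 → queue [6, 5, 2]
Visit 6; enqueue 17, 10, 0 → queue [5, 2, 17, 10, 0]
Visit 5; enqueue 15, 11, 9, 8 → queue [2, 17, 10, 0, 15, 11, 9, 8]
Visit 2; enqueue 4, 3 → queue [17, 10, 0, 15, 11, 9, 8, 4, 3]
Visit 17; enqueue 13, 12 → queue [10, 0, 15, 11, 9, 8, 4, 3, 13, 12]
Visit 10 → queue [0, 15, 11, 9, 8, 4, 3, 13, 12]
Visit 0; enqueue 14 → queue [15, 11, 9, 8, 4, 3, 13, 12, 14]
Visit 15 → queue [11, 9, 8, 4, 3, 13, 12, 14]
Visit 11; enqueue 16, 7 → queue [9, 8, 4, 3, 13, 12, 14, 16, 7]
Visit 9 → queue [8, 4, 3, 13, 12, 14, 16, 7]
Visit 8 → queue [4, 3, 13, 12, 14, 16, 7]
Visit 4 → queue [3, 13, 12, 14, 16, 7]
Visit 3 → queue [13, 12, 14, 16, 7]
Visit 13 → queue [12, 14, 16, 7]
Visit 12 → queue [14, 16, 7]
Visit 14 → queue [16, 7]
Visit 16 → queue [7]
Visit 7 → queue []

Visit order: 1, 6, 5, 2, 17, 10, 0, 15, 11, 9, 8, 4, 3, 13, 12, 14, 16, 7

14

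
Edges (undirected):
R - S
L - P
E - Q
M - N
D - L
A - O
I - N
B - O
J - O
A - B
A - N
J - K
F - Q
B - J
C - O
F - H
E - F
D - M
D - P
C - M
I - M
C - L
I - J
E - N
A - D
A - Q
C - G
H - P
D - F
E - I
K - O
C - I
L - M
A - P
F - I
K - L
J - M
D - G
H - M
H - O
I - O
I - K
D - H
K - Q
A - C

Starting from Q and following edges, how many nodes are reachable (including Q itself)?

BFS from Q visits: Q, K, F, E, A, O, L, J, I, H, D, N, P, C, B, M, G
Reachable nodes: 17 of 19 total.

17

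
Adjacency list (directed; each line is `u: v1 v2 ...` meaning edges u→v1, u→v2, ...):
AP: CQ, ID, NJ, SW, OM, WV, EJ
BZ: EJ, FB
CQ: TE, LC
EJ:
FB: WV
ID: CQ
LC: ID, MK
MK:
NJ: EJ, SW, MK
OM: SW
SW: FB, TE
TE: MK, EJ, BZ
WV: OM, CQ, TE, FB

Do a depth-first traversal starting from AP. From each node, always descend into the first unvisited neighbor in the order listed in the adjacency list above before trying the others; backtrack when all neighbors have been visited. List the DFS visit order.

AP -> CQ -> TE -> MK -> EJ -> BZ -> FB -> WV -> OM -> SW -> LC -> ID -> NJ

Visit AP
AP → CQ
CQ → TE
TE → MK
TE → EJ
TE → BZ
BZ → FB
FB → WV
WV → OM
OM → SW
CQ → LC
LC → ID
AP → NJ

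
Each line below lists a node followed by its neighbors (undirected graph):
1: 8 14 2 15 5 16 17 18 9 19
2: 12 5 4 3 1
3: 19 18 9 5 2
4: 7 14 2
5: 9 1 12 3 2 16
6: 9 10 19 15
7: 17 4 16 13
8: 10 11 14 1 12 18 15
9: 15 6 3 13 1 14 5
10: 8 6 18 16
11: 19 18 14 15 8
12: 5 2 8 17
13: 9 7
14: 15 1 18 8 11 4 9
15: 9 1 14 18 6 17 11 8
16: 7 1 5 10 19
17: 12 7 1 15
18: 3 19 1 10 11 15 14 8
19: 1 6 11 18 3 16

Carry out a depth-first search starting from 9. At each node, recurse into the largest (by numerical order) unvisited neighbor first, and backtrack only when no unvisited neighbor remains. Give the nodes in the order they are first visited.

9, 15, 18, 19, 16, 10, 8, 14, 11, 4, 7, 17, 12, 5, 3, 2, 1, 13, 6

Visit 9
9 → 15
15 → 18
18 → 19
19 → 16
16 → 10
10 → 8
8 → 14
14 → 11
14 → 4
4 → 7
7 → 17
17 → 12
12 → 5
5 → 3
3 → 2
2 → 1
7 → 13
10 → 6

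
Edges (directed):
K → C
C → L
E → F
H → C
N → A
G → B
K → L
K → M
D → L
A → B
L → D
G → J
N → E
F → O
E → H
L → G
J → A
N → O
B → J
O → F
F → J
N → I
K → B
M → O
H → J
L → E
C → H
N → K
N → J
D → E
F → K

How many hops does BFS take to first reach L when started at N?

2

Level 0: N
Level 1: A, E, I, J, K, O
Level 2: B, C, F, H, L, M
Level 3: D, G
L first appears at level 2.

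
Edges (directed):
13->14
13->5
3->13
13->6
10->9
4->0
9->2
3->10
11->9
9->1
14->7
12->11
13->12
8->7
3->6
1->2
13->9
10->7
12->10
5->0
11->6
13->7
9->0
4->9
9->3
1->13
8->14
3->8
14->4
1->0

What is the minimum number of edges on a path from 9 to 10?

Level 0: 9
Level 1: 0, 1, 2, 3
Level 2: 6, 8, 10, 13
Level 3: 5, 7, 12, 14
Level 4: 4, 11
10 first appears at level 2.

2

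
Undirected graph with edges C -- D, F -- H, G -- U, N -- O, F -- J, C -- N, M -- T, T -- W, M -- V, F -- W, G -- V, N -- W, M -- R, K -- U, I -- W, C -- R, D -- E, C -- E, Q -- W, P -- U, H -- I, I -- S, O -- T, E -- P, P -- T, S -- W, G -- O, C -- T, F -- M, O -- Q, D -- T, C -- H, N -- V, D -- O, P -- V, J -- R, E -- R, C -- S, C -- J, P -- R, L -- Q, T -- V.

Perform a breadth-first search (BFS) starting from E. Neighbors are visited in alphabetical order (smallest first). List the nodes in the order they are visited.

E -> C -> D -> P -> R -> H -> J -> N -> S -> T -> O -> U -> V -> M -> F -> I -> W -> G -> Q -> K -> L

Visit E; enqueue C, D, P, R → queue [C, D, P, R]
Visit C; enqueue H, J, N, S, T → queue [D, P, R, H, J, N, S, T]
Visit D; enqueue O → queue [P, R, H, J, N, S, T, O]
Visit P; enqueue U, V → queue [R, H, J, N, S, T, O, U, V]
Visit R; enqueue M → queue [H, J, N, S, T, O, U, V, M]
Visit H; enqueue F, I → queue [J, N, S, T, O, U, V, M, F, I]
Visit J → queue [N, S, T, O, U, V, M, F, I]
Visit N; enqueue W → queue [S, T, O, U, V, M, F, I, W]
Visit S → queue [T, O, U, V, M, F, I, W]
Visit T → queue [O, U, V, M, F, I, W]
Visit O; enqueue G, Q → queue [U, V, M, F, I, W, G, Q]
Visit U; enqueue K → queue [V, M, F, I, W, G, Q, K]
Visit V → queue [M, F, I, W, G, Q, K]
Visit M → queue [F, I, W, G, Q, K]
Visit F → queue [I, W, G, Q, K]
Visit I → queue [W, G, Q, K]
Visit W → queue [G, Q, K]
Visit G → queue [Q, K]
Visit Q; enqueue L → queue [K, L]
Visit K → queue [L]
Visit L → queue []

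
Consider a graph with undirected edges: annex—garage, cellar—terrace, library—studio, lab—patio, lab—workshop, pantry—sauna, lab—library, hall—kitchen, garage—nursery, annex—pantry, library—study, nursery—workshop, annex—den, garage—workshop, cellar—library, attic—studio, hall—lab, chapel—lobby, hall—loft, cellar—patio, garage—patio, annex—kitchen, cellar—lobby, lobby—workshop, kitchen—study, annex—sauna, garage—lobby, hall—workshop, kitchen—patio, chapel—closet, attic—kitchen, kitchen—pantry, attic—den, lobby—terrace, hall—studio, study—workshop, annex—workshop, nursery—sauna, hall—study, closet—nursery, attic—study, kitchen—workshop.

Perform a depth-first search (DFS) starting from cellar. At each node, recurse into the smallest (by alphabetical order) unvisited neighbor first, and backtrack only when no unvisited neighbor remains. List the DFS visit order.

cellar, library, lab, hall, kitchen, annex, den, attic, studio, study, workshop, garage, lobby, chapel, closet, nursery, sauna, pantry, terrace, patio, loft

Visit cellar
cellar → library
library → lab
lab → hall
hall → kitchen
kitchen → annex
annex → den
den → attic
attic → studio
attic → study
study → workshop
workshop → garage
garage → lobby
lobby → chapel
chapel → closet
closet → nursery
nursery → sauna
sauna → pantry
lobby → terrace
garage → patio
hall → loft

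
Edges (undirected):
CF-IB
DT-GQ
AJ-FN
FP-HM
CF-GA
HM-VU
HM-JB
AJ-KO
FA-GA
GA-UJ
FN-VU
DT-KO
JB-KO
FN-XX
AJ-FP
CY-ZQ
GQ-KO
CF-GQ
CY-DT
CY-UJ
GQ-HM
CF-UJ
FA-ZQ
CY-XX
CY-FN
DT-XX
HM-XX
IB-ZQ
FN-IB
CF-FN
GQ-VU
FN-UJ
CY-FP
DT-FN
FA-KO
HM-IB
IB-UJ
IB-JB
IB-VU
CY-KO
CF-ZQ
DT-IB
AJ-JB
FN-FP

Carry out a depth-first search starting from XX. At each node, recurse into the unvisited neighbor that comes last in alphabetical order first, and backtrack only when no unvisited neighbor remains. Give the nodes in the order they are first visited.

Visit XX
XX → HM
HM → VU
VU → IB
IB → ZQ
ZQ → FA
FA → KO
KO → JB
JB → AJ
AJ → FP
FP → FN
FN → UJ
UJ → GA
GA → CF
CF → GQ
GQ → DT
DT → CY

XX, HM, VU, IB, ZQ, FA, KO, JB, AJ, FP, FN, UJ, GA, CF, GQ, DT, CY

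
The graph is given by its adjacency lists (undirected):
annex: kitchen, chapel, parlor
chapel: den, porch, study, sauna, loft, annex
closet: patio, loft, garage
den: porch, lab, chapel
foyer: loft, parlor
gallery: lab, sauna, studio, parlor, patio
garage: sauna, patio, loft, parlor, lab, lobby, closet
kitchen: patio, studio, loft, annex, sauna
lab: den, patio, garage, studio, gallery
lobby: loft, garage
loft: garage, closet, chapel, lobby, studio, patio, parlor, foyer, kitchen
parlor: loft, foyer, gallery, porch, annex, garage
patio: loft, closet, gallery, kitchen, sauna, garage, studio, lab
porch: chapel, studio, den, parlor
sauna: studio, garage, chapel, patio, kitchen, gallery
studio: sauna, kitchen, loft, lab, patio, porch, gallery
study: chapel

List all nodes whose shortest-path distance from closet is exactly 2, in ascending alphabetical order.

Level 0: closet
Level 1: garage, loft, patio
Level 2: chapel, foyer, gallery, kitchen, lab, lobby, parlor, sauna, studio
Level 3: annex, den, porch, study

chapel, foyer, gallery, kitchen, lab, lobby, parlor, sauna, studio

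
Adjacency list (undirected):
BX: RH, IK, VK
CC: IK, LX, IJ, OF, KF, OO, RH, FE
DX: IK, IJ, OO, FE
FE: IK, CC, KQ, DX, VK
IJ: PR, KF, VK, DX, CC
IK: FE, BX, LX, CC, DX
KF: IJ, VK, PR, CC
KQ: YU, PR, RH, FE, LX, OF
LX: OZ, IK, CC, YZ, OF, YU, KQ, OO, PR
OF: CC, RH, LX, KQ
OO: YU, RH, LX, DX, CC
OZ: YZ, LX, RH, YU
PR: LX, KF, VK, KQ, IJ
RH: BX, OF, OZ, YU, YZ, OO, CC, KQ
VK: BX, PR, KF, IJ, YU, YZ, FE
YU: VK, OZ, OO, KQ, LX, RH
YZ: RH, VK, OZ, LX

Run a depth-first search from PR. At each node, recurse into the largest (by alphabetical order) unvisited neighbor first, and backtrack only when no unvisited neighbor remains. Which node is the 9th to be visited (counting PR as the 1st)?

DX

Visit PR
PR → VK
VK → YZ
YZ → RH
RH → YU
YU → OZ
OZ → LX
LX → OO
OO → DX
DX → IK
IK → FE
FE → KQ
KQ → OF
OF → CC
CC → KF
KF → IJ
IK → BX

Visit order: PR, VK, YZ, RH, YU, OZ, LX, OO, DX, IK, FE, KQ, OF, CC, KF, IJ, BX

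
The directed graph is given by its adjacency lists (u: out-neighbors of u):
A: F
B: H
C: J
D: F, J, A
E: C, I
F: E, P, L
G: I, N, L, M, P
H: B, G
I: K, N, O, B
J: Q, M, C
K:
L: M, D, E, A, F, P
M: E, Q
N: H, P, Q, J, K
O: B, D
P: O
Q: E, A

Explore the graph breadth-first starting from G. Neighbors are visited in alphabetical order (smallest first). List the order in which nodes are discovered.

G, I, L, M, N, P, B, K, O, A, D, E, F, Q, H, J, C

Visit G; enqueue I, L, M, N, P → queue [I, L, M, N, P]
Visit I; enqueue B, K, O → queue [L, M, N, P, B, K, O]
Visit L; enqueue A, D, E, F → queue [M, N, P, B, K, O, A, D, E, F]
Visit M; enqueue Q → queue [N, P, B, K, O, A, D, E, F, Q]
Visit N; enqueue H, J → queue [P, B, K, O, A, D, E, F, Q, H, J]
Visit P → queue [B, K, O, A, D, E, F, Q, H, J]
Visit B → queue [K, O, A, D, E, F, Q, H, J]
Visit K → queue [O, A, D, E, F, Q, H, J]
Visit O → queue [A, D, E, F, Q, H, J]
Visit A → queue [D, E, F, Q, H, J]
Visit D → queue [E, F, Q, H, J]
Visit E; enqueue C → queue [F, Q, H, J, C]
Visit F → queue [Q, H, J, C]
Visit Q → queue [H, J, C]
Visit H → queue [J, C]
Visit J → queue [C]
Visit C → queue []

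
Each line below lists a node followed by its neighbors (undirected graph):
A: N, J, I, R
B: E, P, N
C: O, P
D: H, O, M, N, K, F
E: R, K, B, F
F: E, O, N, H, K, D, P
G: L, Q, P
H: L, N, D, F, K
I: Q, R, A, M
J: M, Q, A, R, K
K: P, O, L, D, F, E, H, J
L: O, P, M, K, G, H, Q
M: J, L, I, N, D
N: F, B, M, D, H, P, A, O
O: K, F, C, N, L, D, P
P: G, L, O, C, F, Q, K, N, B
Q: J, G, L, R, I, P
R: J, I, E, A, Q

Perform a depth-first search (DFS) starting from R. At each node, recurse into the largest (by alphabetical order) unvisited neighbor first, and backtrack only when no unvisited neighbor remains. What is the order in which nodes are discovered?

Visit R
R → Q
Q → P
P → O
O → N
N → M
M → L
L → K
K → J
J → A
A → I
K → H
H → F
F → E
E → B
F → D
L → G
O → C

R, Q, P, O, N, M, L, K, J, A, I, H, F, E, B, D, G, C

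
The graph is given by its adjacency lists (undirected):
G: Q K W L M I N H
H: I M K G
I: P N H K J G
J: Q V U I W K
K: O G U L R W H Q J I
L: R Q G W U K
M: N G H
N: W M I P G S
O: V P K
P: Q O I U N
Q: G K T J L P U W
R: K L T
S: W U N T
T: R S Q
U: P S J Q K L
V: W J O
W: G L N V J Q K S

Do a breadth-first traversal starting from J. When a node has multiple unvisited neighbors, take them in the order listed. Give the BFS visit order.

J → Q → V → U → I → W → K → G → T → L → P → O → S → N → H → R → M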